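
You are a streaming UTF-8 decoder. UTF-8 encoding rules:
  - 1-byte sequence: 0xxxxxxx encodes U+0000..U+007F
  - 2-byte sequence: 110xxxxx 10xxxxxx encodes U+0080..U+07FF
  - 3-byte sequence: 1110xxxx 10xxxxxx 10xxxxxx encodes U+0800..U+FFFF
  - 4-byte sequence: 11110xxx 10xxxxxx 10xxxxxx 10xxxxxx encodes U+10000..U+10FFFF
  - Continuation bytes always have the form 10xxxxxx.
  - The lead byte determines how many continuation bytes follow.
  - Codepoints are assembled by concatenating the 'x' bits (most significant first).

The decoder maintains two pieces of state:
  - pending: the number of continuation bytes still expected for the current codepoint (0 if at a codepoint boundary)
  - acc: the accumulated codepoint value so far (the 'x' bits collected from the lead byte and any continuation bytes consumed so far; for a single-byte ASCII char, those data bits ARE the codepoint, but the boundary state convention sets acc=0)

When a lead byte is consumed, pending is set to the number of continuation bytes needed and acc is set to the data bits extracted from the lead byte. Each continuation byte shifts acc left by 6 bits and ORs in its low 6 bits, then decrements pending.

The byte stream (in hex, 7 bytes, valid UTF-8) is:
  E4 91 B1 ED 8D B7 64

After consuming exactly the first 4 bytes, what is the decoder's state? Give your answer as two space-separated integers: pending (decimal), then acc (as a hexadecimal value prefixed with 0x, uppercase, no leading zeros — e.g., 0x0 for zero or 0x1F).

Byte[0]=E4: 3-byte lead. pending=2, acc=0x4
Byte[1]=91: continuation. acc=(acc<<6)|0x11=0x111, pending=1
Byte[2]=B1: continuation. acc=(acc<<6)|0x31=0x4471, pending=0
Byte[3]=ED: 3-byte lead. pending=2, acc=0xD

Answer: 2 0xD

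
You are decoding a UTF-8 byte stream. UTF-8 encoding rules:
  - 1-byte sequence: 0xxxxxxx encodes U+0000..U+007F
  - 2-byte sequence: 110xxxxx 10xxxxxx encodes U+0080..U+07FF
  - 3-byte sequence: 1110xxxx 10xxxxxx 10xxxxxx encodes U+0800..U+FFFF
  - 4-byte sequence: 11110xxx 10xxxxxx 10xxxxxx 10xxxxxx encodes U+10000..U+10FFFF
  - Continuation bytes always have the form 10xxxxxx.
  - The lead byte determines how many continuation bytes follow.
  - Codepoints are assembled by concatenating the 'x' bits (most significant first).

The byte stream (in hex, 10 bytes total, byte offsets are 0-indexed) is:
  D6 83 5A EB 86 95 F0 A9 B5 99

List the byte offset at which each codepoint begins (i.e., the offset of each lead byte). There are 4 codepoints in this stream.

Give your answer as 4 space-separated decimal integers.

Answer: 0 2 3 6

Derivation:
Byte[0]=D6: 2-byte lead, need 1 cont bytes. acc=0x16
Byte[1]=83: continuation. acc=(acc<<6)|0x03=0x583
Completed: cp=U+0583 (starts at byte 0)
Byte[2]=5A: 1-byte ASCII. cp=U+005A
Byte[3]=EB: 3-byte lead, need 2 cont bytes. acc=0xB
Byte[4]=86: continuation. acc=(acc<<6)|0x06=0x2C6
Byte[5]=95: continuation. acc=(acc<<6)|0x15=0xB195
Completed: cp=U+B195 (starts at byte 3)
Byte[6]=F0: 4-byte lead, need 3 cont bytes. acc=0x0
Byte[7]=A9: continuation. acc=(acc<<6)|0x29=0x29
Byte[8]=B5: continuation. acc=(acc<<6)|0x35=0xA75
Byte[9]=99: continuation. acc=(acc<<6)|0x19=0x29D59
Completed: cp=U+29D59 (starts at byte 6)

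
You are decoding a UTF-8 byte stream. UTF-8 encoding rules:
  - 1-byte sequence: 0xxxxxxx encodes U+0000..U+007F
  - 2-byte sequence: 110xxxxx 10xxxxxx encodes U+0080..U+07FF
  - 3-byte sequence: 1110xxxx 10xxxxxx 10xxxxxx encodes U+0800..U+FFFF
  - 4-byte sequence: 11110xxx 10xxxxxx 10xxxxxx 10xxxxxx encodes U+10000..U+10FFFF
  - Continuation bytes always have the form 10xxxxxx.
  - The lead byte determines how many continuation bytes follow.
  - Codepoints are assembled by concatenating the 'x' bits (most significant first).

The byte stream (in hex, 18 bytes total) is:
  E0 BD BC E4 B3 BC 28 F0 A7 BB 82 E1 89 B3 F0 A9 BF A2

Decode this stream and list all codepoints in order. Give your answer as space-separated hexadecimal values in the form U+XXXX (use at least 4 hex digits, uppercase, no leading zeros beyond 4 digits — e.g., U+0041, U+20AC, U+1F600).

Answer: U+0F7C U+4CFC U+0028 U+27EC2 U+1273 U+29FE2

Derivation:
Byte[0]=E0: 3-byte lead, need 2 cont bytes. acc=0x0
Byte[1]=BD: continuation. acc=(acc<<6)|0x3D=0x3D
Byte[2]=BC: continuation. acc=(acc<<6)|0x3C=0xF7C
Completed: cp=U+0F7C (starts at byte 0)
Byte[3]=E4: 3-byte lead, need 2 cont bytes. acc=0x4
Byte[4]=B3: continuation. acc=(acc<<6)|0x33=0x133
Byte[5]=BC: continuation. acc=(acc<<6)|0x3C=0x4CFC
Completed: cp=U+4CFC (starts at byte 3)
Byte[6]=28: 1-byte ASCII. cp=U+0028
Byte[7]=F0: 4-byte lead, need 3 cont bytes. acc=0x0
Byte[8]=A7: continuation. acc=(acc<<6)|0x27=0x27
Byte[9]=BB: continuation. acc=(acc<<6)|0x3B=0x9FB
Byte[10]=82: continuation. acc=(acc<<6)|0x02=0x27EC2
Completed: cp=U+27EC2 (starts at byte 7)
Byte[11]=E1: 3-byte lead, need 2 cont bytes. acc=0x1
Byte[12]=89: continuation. acc=(acc<<6)|0x09=0x49
Byte[13]=B3: continuation. acc=(acc<<6)|0x33=0x1273
Completed: cp=U+1273 (starts at byte 11)
Byte[14]=F0: 4-byte lead, need 3 cont bytes. acc=0x0
Byte[15]=A9: continuation. acc=(acc<<6)|0x29=0x29
Byte[16]=BF: continuation. acc=(acc<<6)|0x3F=0xA7F
Byte[17]=A2: continuation. acc=(acc<<6)|0x22=0x29FE2
Completed: cp=U+29FE2 (starts at byte 14)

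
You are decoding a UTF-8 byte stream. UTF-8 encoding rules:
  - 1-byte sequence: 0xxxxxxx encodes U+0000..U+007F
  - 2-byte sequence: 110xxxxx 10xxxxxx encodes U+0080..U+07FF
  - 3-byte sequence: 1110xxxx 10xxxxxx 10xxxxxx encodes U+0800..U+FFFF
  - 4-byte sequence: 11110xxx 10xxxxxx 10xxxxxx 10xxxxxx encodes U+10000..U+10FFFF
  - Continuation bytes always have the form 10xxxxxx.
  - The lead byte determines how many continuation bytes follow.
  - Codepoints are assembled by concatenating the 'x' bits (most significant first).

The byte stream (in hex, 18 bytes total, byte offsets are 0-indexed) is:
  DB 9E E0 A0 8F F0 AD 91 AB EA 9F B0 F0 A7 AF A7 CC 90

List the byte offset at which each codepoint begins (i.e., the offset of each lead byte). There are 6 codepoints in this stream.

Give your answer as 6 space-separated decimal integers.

Byte[0]=DB: 2-byte lead, need 1 cont bytes. acc=0x1B
Byte[1]=9E: continuation. acc=(acc<<6)|0x1E=0x6DE
Completed: cp=U+06DE (starts at byte 0)
Byte[2]=E0: 3-byte lead, need 2 cont bytes. acc=0x0
Byte[3]=A0: continuation. acc=(acc<<6)|0x20=0x20
Byte[4]=8F: continuation. acc=(acc<<6)|0x0F=0x80F
Completed: cp=U+080F (starts at byte 2)
Byte[5]=F0: 4-byte lead, need 3 cont bytes. acc=0x0
Byte[6]=AD: continuation. acc=(acc<<6)|0x2D=0x2D
Byte[7]=91: continuation. acc=(acc<<6)|0x11=0xB51
Byte[8]=AB: continuation. acc=(acc<<6)|0x2B=0x2D46B
Completed: cp=U+2D46B (starts at byte 5)
Byte[9]=EA: 3-byte lead, need 2 cont bytes. acc=0xA
Byte[10]=9F: continuation. acc=(acc<<6)|0x1F=0x29F
Byte[11]=B0: continuation. acc=(acc<<6)|0x30=0xA7F0
Completed: cp=U+A7F0 (starts at byte 9)
Byte[12]=F0: 4-byte lead, need 3 cont bytes. acc=0x0
Byte[13]=A7: continuation. acc=(acc<<6)|0x27=0x27
Byte[14]=AF: continuation. acc=(acc<<6)|0x2F=0x9EF
Byte[15]=A7: continuation. acc=(acc<<6)|0x27=0x27BE7
Completed: cp=U+27BE7 (starts at byte 12)
Byte[16]=CC: 2-byte lead, need 1 cont bytes. acc=0xC
Byte[17]=90: continuation. acc=(acc<<6)|0x10=0x310
Completed: cp=U+0310 (starts at byte 16)

Answer: 0 2 5 9 12 16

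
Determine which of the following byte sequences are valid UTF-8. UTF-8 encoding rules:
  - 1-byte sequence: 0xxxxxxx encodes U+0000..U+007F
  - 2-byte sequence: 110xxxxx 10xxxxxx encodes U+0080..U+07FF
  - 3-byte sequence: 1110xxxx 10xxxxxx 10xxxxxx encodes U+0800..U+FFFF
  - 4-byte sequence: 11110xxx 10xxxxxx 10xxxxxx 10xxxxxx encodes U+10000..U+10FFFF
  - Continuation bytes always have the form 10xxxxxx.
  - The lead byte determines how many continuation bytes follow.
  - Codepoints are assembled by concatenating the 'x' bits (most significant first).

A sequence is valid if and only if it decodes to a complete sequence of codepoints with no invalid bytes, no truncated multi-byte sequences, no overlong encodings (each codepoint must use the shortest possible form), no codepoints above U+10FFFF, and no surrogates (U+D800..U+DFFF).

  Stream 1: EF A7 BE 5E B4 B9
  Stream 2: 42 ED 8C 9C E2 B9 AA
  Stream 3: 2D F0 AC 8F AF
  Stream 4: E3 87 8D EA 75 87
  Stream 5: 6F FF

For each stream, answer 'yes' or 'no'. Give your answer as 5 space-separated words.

Stream 1: error at byte offset 4. INVALID
Stream 2: decodes cleanly. VALID
Stream 3: decodes cleanly. VALID
Stream 4: error at byte offset 4. INVALID
Stream 5: error at byte offset 1. INVALID

Answer: no yes yes no no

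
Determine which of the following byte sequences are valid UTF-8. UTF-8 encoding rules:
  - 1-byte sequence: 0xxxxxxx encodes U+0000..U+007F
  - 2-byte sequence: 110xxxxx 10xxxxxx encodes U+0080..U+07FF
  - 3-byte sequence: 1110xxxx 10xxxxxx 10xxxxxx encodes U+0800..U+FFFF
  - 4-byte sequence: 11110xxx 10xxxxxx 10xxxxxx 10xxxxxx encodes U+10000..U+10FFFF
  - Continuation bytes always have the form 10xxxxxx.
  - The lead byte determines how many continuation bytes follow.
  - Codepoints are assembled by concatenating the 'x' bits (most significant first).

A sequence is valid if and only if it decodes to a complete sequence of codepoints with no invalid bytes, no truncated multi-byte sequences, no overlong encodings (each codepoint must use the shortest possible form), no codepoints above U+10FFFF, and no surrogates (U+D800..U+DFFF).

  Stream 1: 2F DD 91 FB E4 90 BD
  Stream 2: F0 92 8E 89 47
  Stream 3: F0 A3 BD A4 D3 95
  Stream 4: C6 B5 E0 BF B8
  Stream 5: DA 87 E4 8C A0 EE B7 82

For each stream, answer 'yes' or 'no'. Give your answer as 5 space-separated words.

Answer: no yes yes yes yes

Derivation:
Stream 1: error at byte offset 3. INVALID
Stream 2: decodes cleanly. VALID
Stream 3: decodes cleanly. VALID
Stream 4: decodes cleanly. VALID
Stream 5: decodes cleanly. VALID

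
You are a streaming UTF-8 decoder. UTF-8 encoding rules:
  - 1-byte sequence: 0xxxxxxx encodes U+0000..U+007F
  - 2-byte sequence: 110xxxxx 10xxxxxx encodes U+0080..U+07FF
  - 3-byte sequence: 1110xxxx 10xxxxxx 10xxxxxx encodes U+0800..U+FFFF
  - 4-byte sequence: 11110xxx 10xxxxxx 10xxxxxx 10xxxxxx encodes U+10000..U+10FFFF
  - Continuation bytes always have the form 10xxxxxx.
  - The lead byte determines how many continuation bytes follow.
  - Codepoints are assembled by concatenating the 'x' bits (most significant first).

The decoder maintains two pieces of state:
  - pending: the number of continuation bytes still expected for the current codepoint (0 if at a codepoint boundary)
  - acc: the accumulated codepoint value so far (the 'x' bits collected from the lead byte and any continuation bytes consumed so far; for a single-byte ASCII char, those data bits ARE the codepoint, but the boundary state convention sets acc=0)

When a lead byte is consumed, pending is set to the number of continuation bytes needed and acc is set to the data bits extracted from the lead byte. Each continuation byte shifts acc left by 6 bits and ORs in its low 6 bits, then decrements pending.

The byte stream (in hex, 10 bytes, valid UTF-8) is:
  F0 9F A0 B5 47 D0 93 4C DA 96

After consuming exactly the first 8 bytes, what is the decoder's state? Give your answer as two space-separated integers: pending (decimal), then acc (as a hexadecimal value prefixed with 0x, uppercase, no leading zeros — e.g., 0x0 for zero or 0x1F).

Answer: 0 0x0

Derivation:
Byte[0]=F0: 4-byte lead. pending=3, acc=0x0
Byte[1]=9F: continuation. acc=(acc<<6)|0x1F=0x1F, pending=2
Byte[2]=A0: continuation. acc=(acc<<6)|0x20=0x7E0, pending=1
Byte[3]=B5: continuation. acc=(acc<<6)|0x35=0x1F835, pending=0
Byte[4]=47: 1-byte. pending=0, acc=0x0
Byte[5]=D0: 2-byte lead. pending=1, acc=0x10
Byte[6]=93: continuation. acc=(acc<<6)|0x13=0x413, pending=0
Byte[7]=4C: 1-byte. pending=0, acc=0x0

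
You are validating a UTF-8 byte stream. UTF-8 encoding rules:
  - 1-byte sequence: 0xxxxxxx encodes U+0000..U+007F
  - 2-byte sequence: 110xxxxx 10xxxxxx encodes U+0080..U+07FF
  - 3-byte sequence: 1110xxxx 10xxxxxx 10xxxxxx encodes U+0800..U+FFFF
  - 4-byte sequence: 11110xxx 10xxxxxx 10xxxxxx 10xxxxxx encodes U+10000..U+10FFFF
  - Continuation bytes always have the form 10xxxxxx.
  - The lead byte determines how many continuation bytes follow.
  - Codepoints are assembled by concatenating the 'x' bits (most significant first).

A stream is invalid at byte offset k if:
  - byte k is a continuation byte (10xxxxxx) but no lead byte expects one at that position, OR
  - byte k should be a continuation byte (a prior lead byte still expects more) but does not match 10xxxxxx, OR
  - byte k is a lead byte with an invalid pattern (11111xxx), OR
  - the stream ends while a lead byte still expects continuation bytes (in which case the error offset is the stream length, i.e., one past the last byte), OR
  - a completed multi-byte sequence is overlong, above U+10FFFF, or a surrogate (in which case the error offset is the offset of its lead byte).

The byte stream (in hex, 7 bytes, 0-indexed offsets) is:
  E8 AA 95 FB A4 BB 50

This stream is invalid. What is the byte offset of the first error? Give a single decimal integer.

Byte[0]=E8: 3-byte lead, need 2 cont bytes. acc=0x8
Byte[1]=AA: continuation. acc=(acc<<6)|0x2A=0x22A
Byte[2]=95: continuation. acc=(acc<<6)|0x15=0x8A95
Completed: cp=U+8A95 (starts at byte 0)
Byte[3]=FB: INVALID lead byte (not 0xxx/110x/1110/11110)

Answer: 3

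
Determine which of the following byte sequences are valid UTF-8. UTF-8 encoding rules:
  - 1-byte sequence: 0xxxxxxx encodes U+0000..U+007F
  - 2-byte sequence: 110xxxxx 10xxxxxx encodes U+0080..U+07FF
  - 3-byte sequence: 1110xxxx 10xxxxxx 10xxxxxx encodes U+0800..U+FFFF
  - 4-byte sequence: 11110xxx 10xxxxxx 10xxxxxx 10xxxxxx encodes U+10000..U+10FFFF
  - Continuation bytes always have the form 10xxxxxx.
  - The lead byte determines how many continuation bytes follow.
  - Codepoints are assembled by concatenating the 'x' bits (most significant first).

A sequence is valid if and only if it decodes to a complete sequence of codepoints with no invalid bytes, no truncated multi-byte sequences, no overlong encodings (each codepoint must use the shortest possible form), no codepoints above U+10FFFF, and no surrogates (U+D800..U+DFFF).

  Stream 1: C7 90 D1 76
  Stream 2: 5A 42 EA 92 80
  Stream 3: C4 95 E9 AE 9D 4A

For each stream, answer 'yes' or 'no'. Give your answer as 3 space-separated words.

Stream 1: error at byte offset 3. INVALID
Stream 2: decodes cleanly. VALID
Stream 3: decodes cleanly. VALID

Answer: no yes yes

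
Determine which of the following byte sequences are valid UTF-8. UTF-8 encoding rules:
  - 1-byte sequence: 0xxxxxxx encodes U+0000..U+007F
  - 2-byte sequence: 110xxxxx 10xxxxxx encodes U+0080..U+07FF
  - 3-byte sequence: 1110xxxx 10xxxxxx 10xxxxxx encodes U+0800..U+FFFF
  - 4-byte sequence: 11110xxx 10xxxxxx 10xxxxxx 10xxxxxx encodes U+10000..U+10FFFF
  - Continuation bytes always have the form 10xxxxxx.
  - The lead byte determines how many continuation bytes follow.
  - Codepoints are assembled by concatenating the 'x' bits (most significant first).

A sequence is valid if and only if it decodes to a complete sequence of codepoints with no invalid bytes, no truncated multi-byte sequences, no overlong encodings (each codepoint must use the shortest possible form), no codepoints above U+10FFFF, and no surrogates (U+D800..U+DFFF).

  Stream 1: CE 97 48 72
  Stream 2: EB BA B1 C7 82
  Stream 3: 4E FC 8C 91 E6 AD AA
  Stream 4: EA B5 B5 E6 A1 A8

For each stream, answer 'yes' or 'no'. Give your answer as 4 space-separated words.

Stream 1: decodes cleanly. VALID
Stream 2: decodes cleanly. VALID
Stream 3: error at byte offset 1. INVALID
Stream 4: decodes cleanly. VALID

Answer: yes yes no yes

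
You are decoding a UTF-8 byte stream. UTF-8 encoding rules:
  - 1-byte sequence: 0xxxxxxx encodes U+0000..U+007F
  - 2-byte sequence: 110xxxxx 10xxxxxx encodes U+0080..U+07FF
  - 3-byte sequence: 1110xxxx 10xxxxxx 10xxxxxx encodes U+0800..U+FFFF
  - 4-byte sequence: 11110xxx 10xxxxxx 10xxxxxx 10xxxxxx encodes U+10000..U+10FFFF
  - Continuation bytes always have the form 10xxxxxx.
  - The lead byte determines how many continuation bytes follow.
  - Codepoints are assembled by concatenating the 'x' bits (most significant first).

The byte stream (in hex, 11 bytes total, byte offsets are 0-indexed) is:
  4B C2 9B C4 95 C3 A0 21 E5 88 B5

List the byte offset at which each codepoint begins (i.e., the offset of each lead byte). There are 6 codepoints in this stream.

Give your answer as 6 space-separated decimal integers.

Answer: 0 1 3 5 7 8

Derivation:
Byte[0]=4B: 1-byte ASCII. cp=U+004B
Byte[1]=C2: 2-byte lead, need 1 cont bytes. acc=0x2
Byte[2]=9B: continuation. acc=(acc<<6)|0x1B=0x9B
Completed: cp=U+009B (starts at byte 1)
Byte[3]=C4: 2-byte lead, need 1 cont bytes. acc=0x4
Byte[4]=95: continuation. acc=(acc<<6)|0x15=0x115
Completed: cp=U+0115 (starts at byte 3)
Byte[5]=C3: 2-byte lead, need 1 cont bytes. acc=0x3
Byte[6]=A0: continuation. acc=(acc<<6)|0x20=0xE0
Completed: cp=U+00E0 (starts at byte 5)
Byte[7]=21: 1-byte ASCII. cp=U+0021
Byte[8]=E5: 3-byte lead, need 2 cont bytes. acc=0x5
Byte[9]=88: continuation. acc=(acc<<6)|0x08=0x148
Byte[10]=B5: continuation. acc=(acc<<6)|0x35=0x5235
Completed: cp=U+5235 (starts at byte 8)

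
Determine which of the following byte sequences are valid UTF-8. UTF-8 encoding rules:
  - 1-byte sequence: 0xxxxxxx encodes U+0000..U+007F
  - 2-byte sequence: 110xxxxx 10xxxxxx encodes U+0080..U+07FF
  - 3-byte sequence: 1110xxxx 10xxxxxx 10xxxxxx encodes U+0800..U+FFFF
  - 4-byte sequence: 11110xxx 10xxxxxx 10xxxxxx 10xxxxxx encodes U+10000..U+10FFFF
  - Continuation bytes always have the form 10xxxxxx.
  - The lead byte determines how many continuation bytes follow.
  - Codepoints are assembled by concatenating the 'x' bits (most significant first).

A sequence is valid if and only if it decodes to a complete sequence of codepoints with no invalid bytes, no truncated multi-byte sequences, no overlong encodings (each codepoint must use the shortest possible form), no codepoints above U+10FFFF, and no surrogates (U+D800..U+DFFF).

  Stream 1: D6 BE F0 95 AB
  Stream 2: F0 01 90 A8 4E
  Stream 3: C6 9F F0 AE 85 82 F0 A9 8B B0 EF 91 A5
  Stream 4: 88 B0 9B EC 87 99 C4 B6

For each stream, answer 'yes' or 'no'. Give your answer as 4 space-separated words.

Stream 1: error at byte offset 5. INVALID
Stream 2: error at byte offset 1. INVALID
Stream 3: decodes cleanly. VALID
Stream 4: error at byte offset 0. INVALID

Answer: no no yes no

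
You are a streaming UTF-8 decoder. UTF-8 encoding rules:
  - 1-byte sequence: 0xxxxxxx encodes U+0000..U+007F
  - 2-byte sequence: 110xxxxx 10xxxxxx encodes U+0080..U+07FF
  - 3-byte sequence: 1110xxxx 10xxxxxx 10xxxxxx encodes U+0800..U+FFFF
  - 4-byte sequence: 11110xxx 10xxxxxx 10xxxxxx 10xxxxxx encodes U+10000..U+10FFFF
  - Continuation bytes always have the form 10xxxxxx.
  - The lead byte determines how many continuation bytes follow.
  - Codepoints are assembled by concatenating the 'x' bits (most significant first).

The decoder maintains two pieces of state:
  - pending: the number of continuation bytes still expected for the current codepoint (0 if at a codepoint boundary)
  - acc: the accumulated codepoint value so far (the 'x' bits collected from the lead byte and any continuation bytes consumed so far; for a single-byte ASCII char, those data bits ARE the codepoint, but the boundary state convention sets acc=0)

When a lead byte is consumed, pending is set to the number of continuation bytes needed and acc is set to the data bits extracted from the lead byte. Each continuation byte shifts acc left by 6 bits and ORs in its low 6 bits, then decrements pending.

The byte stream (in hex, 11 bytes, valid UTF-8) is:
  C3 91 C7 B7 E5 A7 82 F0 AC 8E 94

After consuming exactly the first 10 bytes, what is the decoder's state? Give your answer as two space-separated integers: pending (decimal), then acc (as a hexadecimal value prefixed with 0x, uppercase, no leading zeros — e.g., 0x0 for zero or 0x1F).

Byte[0]=C3: 2-byte lead. pending=1, acc=0x3
Byte[1]=91: continuation. acc=(acc<<6)|0x11=0xD1, pending=0
Byte[2]=C7: 2-byte lead. pending=1, acc=0x7
Byte[3]=B7: continuation. acc=(acc<<6)|0x37=0x1F7, pending=0
Byte[4]=E5: 3-byte lead. pending=2, acc=0x5
Byte[5]=A7: continuation. acc=(acc<<6)|0x27=0x167, pending=1
Byte[6]=82: continuation. acc=(acc<<6)|0x02=0x59C2, pending=0
Byte[7]=F0: 4-byte lead. pending=3, acc=0x0
Byte[8]=AC: continuation. acc=(acc<<6)|0x2C=0x2C, pending=2
Byte[9]=8E: continuation. acc=(acc<<6)|0x0E=0xB0E, pending=1

Answer: 1 0xB0E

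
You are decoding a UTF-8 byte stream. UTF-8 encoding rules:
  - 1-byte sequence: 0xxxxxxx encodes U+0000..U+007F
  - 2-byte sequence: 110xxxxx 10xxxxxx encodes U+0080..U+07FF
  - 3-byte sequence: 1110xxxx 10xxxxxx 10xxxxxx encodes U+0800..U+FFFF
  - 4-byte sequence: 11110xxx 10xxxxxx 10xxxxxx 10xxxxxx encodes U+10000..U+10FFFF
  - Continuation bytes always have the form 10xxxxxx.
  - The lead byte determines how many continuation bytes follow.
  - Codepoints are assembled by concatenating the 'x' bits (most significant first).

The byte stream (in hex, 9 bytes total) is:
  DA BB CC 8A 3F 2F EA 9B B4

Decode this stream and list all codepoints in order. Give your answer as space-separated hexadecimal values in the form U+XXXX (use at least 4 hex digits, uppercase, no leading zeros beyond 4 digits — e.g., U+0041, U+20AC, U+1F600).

Byte[0]=DA: 2-byte lead, need 1 cont bytes. acc=0x1A
Byte[1]=BB: continuation. acc=(acc<<6)|0x3B=0x6BB
Completed: cp=U+06BB (starts at byte 0)
Byte[2]=CC: 2-byte lead, need 1 cont bytes. acc=0xC
Byte[3]=8A: continuation. acc=(acc<<6)|0x0A=0x30A
Completed: cp=U+030A (starts at byte 2)
Byte[4]=3F: 1-byte ASCII. cp=U+003F
Byte[5]=2F: 1-byte ASCII. cp=U+002F
Byte[6]=EA: 3-byte lead, need 2 cont bytes. acc=0xA
Byte[7]=9B: continuation. acc=(acc<<6)|0x1B=0x29B
Byte[8]=B4: continuation. acc=(acc<<6)|0x34=0xA6F4
Completed: cp=U+A6F4 (starts at byte 6)

Answer: U+06BB U+030A U+003F U+002F U+A6F4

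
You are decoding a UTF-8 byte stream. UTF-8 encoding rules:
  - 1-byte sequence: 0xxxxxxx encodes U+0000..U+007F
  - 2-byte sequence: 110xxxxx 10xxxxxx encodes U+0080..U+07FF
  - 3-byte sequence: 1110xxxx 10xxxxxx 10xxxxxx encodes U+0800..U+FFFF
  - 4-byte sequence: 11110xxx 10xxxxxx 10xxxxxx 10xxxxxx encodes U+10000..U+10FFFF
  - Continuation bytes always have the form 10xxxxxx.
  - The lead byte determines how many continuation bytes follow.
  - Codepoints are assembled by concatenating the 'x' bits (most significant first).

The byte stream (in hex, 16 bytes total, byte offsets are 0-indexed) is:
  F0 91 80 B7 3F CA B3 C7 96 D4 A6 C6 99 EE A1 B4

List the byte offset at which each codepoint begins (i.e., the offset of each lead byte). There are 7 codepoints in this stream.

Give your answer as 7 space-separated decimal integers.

Answer: 0 4 5 7 9 11 13

Derivation:
Byte[0]=F0: 4-byte lead, need 3 cont bytes. acc=0x0
Byte[1]=91: continuation. acc=(acc<<6)|0x11=0x11
Byte[2]=80: continuation. acc=(acc<<6)|0x00=0x440
Byte[3]=B7: continuation. acc=(acc<<6)|0x37=0x11037
Completed: cp=U+11037 (starts at byte 0)
Byte[4]=3F: 1-byte ASCII. cp=U+003F
Byte[5]=CA: 2-byte lead, need 1 cont bytes. acc=0xA
Byte[6]=B3: continuation. acc=(acc<<6)|0x33=0x2B3
Completed: cp=U+02B3 (starts at byte 5)
Byte[7]=C7: 2-byte lead, need 1 cont bytes. acc=0x7
Byte[8]=96: continuation. acc=(acc<<6)|0x16=0x1D6
Completed: cp=U+01D6 (starts at byte 7)
Byte[9]=D4: 2-byte lead, need 1 cont bytes. acc=0x14
Byte[10]=A6: continuation. acc=(acc<<6)|0x26=0x526
Completed: cp=U+0526 (starts at byte 9)
Byte[11]=C6: 2-byte lead, need 1 cont bytes. acc=0x6
Byte[12]=99: continuation. acc=(acc<<6)|0x19=0x199
Completed: cp=U+0199 (starts at byte 11)
Byte[13]=EE: 3-byte lead, need 2 cont bytes. acc=0xE
Byte[14]=A1: continuation. acc=(acc<<6)|0x21=0x3A1
Byte[15]=B4: continuation. acc=(acc<<6)|0x34=0xE874
Completed: cp=U+E874 (starts at byte 13)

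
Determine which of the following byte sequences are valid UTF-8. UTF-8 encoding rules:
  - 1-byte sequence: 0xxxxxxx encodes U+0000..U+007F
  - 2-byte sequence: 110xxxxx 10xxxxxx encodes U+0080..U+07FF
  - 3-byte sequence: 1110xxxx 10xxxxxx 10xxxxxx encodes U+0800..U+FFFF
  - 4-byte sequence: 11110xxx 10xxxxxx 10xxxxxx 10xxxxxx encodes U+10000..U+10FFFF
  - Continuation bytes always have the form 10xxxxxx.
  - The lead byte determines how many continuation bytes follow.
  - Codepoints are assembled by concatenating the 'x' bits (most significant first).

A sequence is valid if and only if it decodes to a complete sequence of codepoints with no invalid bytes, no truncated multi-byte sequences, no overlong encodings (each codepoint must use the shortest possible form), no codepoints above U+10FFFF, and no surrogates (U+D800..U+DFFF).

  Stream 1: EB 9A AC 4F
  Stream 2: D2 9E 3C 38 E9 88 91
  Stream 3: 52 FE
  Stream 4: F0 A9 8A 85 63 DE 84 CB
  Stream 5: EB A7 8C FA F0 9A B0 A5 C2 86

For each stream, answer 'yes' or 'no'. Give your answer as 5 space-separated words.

Stream 1: decodes cleanly. VALID
Stream 2: decodes cleanly. VALID
Stream 3: error at byte offset 1. INVALID
Stream 4: error at byte offset 8. INVALID
Stream 5: error at byte offset 3. INVALID

Answer: yes yes no no no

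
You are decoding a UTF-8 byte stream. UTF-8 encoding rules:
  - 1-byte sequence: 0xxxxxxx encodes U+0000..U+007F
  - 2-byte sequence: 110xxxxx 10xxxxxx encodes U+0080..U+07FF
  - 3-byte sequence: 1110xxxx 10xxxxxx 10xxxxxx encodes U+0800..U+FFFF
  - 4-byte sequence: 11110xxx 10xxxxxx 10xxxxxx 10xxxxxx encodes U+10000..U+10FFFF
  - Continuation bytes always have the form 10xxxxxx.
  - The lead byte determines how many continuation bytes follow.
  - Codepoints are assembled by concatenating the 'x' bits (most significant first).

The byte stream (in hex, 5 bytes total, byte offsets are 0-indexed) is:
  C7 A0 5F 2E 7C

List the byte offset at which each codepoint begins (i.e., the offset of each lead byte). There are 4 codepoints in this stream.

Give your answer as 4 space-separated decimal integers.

Answer: 0 2 3 4

Derivation:
Byte[0]=C7: 2-byte lead, need 1 cont bytes. acc=0x7
Byte[1]=A0: continuation. acc=(acc<<6)|0x20=0x1E0
Completed: cp=U+01E0 (starts at byte 0)
Byte[2]=5F: 1-byte ASCII. cp=U+005F
Byte[3]=2E: 1-byte ASCII. cp=U+002E
Byte[4]=7C: 1-byte ASCII. cp=U+007C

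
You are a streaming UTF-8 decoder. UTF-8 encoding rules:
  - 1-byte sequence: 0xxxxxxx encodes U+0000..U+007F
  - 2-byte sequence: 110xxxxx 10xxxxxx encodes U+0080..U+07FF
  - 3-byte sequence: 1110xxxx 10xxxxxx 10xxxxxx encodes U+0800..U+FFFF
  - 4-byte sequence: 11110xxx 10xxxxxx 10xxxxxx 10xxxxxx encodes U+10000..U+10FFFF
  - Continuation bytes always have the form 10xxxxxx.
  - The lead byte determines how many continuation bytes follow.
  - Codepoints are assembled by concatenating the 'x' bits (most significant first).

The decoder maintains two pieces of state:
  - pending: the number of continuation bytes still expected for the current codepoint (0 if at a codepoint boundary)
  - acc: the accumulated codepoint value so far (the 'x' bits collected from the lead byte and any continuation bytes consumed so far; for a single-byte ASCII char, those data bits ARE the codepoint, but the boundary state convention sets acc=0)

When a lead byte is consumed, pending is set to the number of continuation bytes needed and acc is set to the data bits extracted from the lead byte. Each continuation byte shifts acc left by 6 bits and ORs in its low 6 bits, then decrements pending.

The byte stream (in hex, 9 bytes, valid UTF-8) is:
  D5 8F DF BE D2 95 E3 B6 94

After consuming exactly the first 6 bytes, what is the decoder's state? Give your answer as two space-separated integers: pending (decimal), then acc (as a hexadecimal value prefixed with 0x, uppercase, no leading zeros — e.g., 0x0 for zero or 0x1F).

Byte[0]=D5: 2-byte lead. pending=1, acc=0x15
Byte[1]=8F: continuation. acc=(acc<<6)|0x0F=0x54F, pending=0
Byte[2]=DF: 2-byte lead. pending=1, acc=0x1F
Byte[3]=BE: continuation. acc=(acc<<6)|0x3E=0x7FE, pending=0
Byte[4]=D2: 2-byte lead. pending=1, acc=0x12
Byte[5]=95: continuation. acc=(acc<<6)|0x15=0x495, pending=0

Answer: 0 0x495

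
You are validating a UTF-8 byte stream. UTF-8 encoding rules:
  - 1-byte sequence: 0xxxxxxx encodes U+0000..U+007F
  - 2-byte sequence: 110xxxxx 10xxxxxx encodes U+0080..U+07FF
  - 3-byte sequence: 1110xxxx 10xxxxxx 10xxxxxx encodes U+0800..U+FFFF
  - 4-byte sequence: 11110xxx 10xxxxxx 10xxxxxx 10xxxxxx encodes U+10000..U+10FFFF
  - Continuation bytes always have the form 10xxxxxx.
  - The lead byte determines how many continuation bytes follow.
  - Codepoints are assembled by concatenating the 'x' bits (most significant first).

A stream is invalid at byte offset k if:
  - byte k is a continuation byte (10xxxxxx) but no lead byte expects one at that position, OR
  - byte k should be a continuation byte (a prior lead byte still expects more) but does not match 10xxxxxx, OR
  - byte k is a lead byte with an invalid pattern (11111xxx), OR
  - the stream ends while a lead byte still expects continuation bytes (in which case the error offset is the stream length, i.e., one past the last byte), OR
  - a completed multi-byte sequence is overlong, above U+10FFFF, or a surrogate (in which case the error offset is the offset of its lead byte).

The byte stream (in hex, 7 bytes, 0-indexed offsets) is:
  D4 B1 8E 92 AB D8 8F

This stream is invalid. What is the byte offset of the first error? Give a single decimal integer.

Byte[0]=D4: 2-byte lead, need 1 cont bytes. acc=0x14
Byte[1]=B1: continuation. acc=(acc<<6)|0x31=0x531
Completed: cp=U+0531 (starts at byte 0)
Byte[2]=8E: INVALID lead byte (not 0xxx/110x/1110/11110)

Answer: 2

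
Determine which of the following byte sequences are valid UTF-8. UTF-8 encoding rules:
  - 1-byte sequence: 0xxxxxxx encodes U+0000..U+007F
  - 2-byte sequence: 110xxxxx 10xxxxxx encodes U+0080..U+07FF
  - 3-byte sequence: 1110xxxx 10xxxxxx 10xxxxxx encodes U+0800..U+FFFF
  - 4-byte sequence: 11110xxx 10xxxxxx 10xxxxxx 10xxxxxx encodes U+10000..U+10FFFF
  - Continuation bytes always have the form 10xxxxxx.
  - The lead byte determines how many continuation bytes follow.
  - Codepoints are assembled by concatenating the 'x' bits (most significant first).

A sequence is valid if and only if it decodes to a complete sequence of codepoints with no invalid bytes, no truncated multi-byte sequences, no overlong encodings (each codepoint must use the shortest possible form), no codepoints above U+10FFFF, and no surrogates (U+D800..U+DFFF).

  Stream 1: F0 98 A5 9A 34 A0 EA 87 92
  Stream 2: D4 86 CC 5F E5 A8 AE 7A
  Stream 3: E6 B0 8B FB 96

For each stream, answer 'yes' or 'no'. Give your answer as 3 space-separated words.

Answer: no no no

Derivation:
Stream 1: error at byte offset 5. INVALID
Stream 2: error at byte offset 3. INVALID
Stream 3: error at byte offset 3. INVALID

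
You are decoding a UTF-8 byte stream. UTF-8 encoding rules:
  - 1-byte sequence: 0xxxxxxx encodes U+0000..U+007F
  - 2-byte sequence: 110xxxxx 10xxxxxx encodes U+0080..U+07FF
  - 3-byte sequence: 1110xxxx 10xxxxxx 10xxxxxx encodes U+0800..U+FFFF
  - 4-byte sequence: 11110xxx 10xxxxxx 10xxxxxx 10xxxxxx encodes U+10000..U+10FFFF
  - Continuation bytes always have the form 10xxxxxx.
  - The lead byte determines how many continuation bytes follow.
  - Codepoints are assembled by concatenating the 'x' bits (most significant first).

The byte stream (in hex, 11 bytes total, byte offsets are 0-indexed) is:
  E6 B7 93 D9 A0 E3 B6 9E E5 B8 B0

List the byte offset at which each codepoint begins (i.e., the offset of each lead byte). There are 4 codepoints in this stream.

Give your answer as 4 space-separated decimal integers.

Answer: 0 3 5 8

Derivation:
Byte[0]=E6: 3-byte lead, need 2 cont bytes. acc=0x6
Byte[1]=B7: continuation. acc=(acc<<6)|0x37=0x1B7
Byte[2]=93: continuation. acc=(acc<<6)|0x13=0x6DD3
Completed: cp=U+6DD3 (starts at byte 0)
Byte[3]=D9: 2-byte lead, need 1 cont bytes. acc=0x19
Byte[4]=A0: continuation. acc=(acc<<6)|0x20=0x660
Completed: cp=U+0660 (starts at byte 3)
Byte[5]=E3: 3-byte lead, need 2 cont bytes. acc=0x3
Byte[6]=B6: continuation. acc=(acc<<6)|0x36=0xF6
Byte[7]=9E: continuation. acc=(acc<<6)|0x1E=0x3D9E
Completed: cp=U+3D9E (starts at byte 5)
Byte[8]=E5: 3-byte lead, need 2 cont bytes. acc=0x5
Byte[9]=B8: continuation. acc=(acc<<6)|0x38=0x178
Byte[10]=B0: continuation. acc=(acc<<6)|0x30=0x5E30
Completed: cp=U+5E30 (starts at byte 8)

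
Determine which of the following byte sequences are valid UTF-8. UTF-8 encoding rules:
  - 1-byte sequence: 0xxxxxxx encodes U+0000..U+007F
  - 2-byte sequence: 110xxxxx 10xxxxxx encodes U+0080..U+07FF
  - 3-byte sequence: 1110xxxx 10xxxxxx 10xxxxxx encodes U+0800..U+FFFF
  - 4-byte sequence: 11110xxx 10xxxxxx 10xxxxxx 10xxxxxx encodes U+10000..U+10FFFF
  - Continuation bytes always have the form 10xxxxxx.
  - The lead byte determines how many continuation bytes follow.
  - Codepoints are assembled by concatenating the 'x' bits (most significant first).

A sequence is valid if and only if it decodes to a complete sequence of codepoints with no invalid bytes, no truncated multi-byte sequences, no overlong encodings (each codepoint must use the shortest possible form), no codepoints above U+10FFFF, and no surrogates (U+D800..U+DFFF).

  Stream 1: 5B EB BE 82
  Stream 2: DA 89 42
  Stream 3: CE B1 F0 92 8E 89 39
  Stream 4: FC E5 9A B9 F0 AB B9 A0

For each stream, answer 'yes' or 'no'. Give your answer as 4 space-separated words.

Stream 1: decodes cleanly. VALID
Stream 2: decodes cleanly. VALID
Stream 3: decodes cleanly. VALID
Stream 4: error at byte offset 0. INVALID

Answer: yes yes yes no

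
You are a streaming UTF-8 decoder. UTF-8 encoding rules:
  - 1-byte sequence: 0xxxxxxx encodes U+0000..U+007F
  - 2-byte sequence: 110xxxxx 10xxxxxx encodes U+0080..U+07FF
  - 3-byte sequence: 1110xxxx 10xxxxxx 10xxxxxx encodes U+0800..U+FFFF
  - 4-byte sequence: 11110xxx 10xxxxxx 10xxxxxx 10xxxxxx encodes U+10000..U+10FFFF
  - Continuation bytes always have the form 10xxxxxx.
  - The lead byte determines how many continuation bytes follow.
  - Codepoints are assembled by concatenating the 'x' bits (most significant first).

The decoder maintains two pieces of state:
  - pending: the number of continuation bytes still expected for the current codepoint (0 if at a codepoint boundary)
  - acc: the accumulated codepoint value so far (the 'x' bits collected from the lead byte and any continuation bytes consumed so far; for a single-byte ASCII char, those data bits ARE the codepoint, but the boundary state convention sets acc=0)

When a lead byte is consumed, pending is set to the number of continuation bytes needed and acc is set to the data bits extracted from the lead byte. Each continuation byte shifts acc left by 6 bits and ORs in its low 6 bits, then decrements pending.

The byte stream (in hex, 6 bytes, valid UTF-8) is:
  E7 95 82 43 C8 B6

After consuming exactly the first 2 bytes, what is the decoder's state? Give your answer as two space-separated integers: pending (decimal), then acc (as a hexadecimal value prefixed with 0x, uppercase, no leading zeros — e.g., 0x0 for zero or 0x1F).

Answer: 1 0x1D5

Derivation:
Byte[0]=E7: 3-byte lead. pending=2, acc=0x7
Byte[1]=95: continuation. acc=(acc<<6)|0x15=0x1D5, pending=1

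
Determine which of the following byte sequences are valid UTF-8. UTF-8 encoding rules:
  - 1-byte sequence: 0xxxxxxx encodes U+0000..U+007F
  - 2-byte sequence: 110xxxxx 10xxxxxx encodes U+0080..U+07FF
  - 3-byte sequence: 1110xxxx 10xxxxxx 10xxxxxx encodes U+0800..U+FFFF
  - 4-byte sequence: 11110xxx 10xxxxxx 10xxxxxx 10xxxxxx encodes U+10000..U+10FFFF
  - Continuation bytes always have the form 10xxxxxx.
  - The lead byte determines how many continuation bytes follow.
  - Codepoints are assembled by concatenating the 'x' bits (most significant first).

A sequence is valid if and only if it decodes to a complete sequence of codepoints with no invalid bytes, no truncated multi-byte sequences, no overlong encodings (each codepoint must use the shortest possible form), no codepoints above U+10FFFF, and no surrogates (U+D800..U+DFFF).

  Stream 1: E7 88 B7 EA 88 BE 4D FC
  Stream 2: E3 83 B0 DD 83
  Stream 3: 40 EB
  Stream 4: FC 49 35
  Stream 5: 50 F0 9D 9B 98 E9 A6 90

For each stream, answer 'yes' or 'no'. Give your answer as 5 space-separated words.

Stream 1: error at byte offset 7. INVALID
Stream 2: decodes cleanly. VALID
Stream 3: error at byte offset 2. INVALID
Stream 4: error at byte offset 0. INVALID
Stream 5: decodes cleanly. VALID

Answer: no yes no no yes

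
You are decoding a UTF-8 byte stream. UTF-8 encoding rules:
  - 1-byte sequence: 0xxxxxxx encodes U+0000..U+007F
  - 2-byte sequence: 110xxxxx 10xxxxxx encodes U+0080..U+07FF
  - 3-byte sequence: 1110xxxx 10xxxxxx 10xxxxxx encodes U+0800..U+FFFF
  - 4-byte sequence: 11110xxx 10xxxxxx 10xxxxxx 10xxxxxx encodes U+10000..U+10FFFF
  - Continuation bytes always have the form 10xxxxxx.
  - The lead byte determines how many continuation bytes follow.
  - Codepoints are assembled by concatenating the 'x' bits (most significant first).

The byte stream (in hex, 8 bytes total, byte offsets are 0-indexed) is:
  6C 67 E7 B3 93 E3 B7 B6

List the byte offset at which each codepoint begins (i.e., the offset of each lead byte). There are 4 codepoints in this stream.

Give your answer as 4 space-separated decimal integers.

Byte[0]=6C: 1-byte ASCII. cp=U+006C
Byte[1]=67: 1-byte ASCII. cp=U+0067
Byte[2]=E7: 3-byte lead, need 2 cont bytes. acc=0x7
Byte[3]=B3: continuation. acc=(acc<<6)|0x33=0x1F3
Byte[4]=93: continuation. acc=(acc<<6)|0x13=0x7CD3
Completed: cp=U+7CD3 (starts at byte 2)
Byte[5]=E3: 3-byte lead, need 2 cont bytes. acc=0x3
Byte[6]=B7: continuation. acc=(acc<<6)|0x37=0xF7
Byte[7]=B6: continuation. acc=(acc<<6)|0x36=0x3DF6
Completed: cp=U+3DF6 (starts at byte 5)

Answer: 0 1 2 5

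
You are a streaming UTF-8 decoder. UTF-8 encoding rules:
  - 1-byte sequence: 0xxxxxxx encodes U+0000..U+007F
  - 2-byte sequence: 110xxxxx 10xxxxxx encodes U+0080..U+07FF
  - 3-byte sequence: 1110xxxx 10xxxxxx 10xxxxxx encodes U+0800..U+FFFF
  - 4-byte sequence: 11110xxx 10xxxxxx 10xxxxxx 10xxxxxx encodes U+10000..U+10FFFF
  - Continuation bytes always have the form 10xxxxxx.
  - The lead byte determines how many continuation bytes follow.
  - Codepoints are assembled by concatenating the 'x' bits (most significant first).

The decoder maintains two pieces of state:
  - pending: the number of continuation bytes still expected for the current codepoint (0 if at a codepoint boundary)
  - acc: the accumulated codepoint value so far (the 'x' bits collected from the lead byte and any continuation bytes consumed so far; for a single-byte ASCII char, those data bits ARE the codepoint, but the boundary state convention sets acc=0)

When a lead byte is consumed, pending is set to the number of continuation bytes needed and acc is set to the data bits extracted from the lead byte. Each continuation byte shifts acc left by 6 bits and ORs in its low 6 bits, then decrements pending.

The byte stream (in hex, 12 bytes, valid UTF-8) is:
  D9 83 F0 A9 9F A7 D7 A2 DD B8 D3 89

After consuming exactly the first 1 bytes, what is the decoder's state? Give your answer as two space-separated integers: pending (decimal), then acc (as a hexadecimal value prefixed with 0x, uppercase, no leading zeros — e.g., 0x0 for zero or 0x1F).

Byte[0]=D9: 2-byte lead. pending=1, acc=0x19

Answer: 1 0x19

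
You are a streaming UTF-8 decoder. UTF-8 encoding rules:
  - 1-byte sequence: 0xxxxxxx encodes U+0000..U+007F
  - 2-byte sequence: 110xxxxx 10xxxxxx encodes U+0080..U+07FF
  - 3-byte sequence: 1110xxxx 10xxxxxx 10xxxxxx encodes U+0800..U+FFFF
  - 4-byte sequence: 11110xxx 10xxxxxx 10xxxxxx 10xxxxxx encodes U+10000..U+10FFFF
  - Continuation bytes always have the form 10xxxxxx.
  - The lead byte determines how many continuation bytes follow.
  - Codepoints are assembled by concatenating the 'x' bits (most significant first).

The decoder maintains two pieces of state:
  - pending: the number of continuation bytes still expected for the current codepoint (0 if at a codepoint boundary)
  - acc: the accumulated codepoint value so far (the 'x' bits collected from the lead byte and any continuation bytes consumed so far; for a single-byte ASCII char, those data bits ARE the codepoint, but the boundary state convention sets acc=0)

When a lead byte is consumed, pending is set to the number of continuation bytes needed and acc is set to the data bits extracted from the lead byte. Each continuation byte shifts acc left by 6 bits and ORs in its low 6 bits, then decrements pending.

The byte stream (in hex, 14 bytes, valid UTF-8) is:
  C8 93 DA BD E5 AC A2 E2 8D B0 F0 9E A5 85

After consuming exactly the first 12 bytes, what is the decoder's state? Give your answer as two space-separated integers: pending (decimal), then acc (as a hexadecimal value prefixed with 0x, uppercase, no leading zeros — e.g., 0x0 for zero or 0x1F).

Answer: 2 0x1E

Derivation:
Byte[0]=C8: 2-byte lead. pending=1, acc=0x8
Byte[1]=93: continuation. acc=(acc<<6)|0x13=0x213, pending=0
Byte[2]=DA: 2-byte lead. pending=1, acc=0x1A
Byte[3]=BD: continuation. acc=(acc<<6)|0x3D=0x6BD, pending=0
Byte[4]=E5: 3-byte lead. pending=2, acc=0x5
Byte[5]=AC: continuation. acc=(acc<<6)|0x2C=0x16C, pending=1
Byte[6]=A2: continuation. acc=(acc<<6)|0x22=0x5B22, pending=0
Byte[7]=E2: 3-byte lead. pending=2, acc=0x2
Byte[8]=8D: continuation. acc=(acc<<6)|0x0D=0x8D, pending=1
Byte[9]=B0: continuation. acc=(acc<<6)|0x30=0x2370, pending=0
Byte[10]=F0: 4-byte lead. pending=3, acc=0x0
Byte[11]=9E: continuation. acc=(acc<<6)|0x1E=0x1E, pending=2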